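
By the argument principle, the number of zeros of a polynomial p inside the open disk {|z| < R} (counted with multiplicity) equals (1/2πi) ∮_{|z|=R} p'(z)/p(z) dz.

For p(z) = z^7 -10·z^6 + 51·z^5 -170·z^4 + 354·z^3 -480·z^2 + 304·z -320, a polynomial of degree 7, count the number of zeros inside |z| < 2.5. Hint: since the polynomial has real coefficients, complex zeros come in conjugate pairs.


The zeros of p are: 4, (1 + 3i), (1 - 3i), (2 + 2i), (2 - 2i), (0 + 1i), (0 - 1i).
Their magnitudes are: 4, 3.162, 3.162, 2.828, 2.828, 1, 1.
Zeros with |z| < R = 2.5: (0 + 1i), (0 - 1i).
Count = 2.
By the argument principle, (1/2πi) ∮_{|z|=R} p'(z)/p(z) dz equals exactly this count.

Number of zeros inside |z| < 2.5: 2.


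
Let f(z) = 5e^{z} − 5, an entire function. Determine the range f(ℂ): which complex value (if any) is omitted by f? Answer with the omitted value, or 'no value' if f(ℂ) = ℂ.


Little Picard bounds the complement of f(ℂ) to at most one point.
e^{z} is never zero on ℂ, so 5·e^{z} takes every value in ℂ ∖ {0}. Adding -5 shifts the range to ℂ ∖ {-5}. Thus f omits exactly the value -5.

Omitted value: -5.


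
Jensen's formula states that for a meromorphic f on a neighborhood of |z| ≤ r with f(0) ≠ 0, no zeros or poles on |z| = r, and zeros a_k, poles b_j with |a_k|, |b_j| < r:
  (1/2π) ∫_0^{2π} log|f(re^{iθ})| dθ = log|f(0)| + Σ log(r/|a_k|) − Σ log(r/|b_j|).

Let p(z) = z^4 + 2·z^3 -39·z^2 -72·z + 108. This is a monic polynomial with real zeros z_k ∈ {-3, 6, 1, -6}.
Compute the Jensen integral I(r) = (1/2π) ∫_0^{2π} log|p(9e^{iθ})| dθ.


Zeros: -6, -3, 1, 6; r = 9.
Inside |z| < r: -6, -3, 1, 6. Outside (|z| ≥ r): ∅.
p(0) = 108, so log|p(0)| = log(108) = 4.6821.
Apply Jensen: I(r) = log|p(0)| + Σ_k log(r/|z_k|), summed over zeros inside |z| < r.
  log(r/|z_k|) for z_k = -3: log(9/3) = 1.0986
  log(r/|z_k|) for z_k = 6: log(9/6) = 0.4055
  log(r/|z_k|) for z_k = 1: log(9/1) = 2.1972
  log(r/|z_k|) for z_k = -6: log(9/6) = 0.4055
Sum over inside zeros: 4.1068.
I(r) = log|p(0)| + (inside sum) = 4.6821 + 4.1068 = 8.7889.
Closed form (all zeros inside, monic): I(r) = n·log(r) = 4·log(9) = 8.7889. ✓

I(r) ≈ 8.7889.


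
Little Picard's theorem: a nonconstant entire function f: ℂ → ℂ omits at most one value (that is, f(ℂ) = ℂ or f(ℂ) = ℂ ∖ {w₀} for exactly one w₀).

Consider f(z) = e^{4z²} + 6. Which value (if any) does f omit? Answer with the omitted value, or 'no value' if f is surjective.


Little Picard bounds the complement of f(ℂ) to at most one point.
The exponent g(z) = 4z² is a nonconstant polynomial, hence surjective onto ℂ. So e^{g(z)} takes every value in {e^w : w ∈ ℂ} = ℂ ∖ {0}. Adding 6 shifts the range to ℂ ∖ {6}. f omits exactly 6.

Omitted value: 6.


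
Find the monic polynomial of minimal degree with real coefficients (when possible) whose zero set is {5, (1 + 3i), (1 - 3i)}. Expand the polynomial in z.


The polynomial is p(z) = ∏_{α ∈ S} (z − α), where S = {5, (1 + 3i), (1 - 3i)}.
Expanding the product yields: p(z) = z^3 -7·z^2 + 20·z -50.
Note conjugate pairs combine to real quadratics: (z − (1+3i))(z − (1−3i)) = z² − 2z + 10.
The resulting polynomial has degree 3 and real coefficients as required.

p(z) = z^3 -7·z^2 + 20·z -50.


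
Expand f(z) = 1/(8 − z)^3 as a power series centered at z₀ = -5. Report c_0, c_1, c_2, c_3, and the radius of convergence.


Let w = z − z₀, so z = z₀ + w.
Then 8 − z = 8 − (z₀ + w) = (8 − z₀) − w = 13 − w.
f(z) = 1/(13 − w)^3 = (1/(13)^3) · (1 − w/(13))^{−3}.
By the binomial series (1−u)^{−3} = Σ_{n≥0} C(n+2, 2) u^n for |u|<1, with u = w/(13):
  c_n = C(n+2, 2) / (13)^(n+3).
  c_0 = 1/(13)^3 = 1/2197.
  c_1 = 3/(13)^4 = 3/28561.
  c_2 = 6/(13)^5 = 6/371293.
  c_3 = 10/(13)^6 = 10/4826809.
The series is valid for |w/d| < 1, i.e. |z − z₀| < |d|.
Radius of convergence: R = |8 − z₀| = |13| = 13 (distance from z₀ to the singularity z = 8).

c_0 = 1/2197, c_1 = 3/28561, c_2 = 6/371293, c_3 = 10/4826809; R = 13.


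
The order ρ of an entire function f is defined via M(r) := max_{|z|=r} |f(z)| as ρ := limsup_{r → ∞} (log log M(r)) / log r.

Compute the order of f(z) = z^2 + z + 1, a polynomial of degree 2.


|f(z)| ≤ Σ|c_k|·r^k = O(r^2) as r → ∞. Polynomial growth is O(e^{r^ε}) for every ε > 0 (since r^2/e^{r^ε} → 0), so ρ ≤ ε for all ε > 0, i.e. ρ = 0. Every nonconstant polynomial has order 0.
Therefore ρ = 0.

Order ρ = 0.


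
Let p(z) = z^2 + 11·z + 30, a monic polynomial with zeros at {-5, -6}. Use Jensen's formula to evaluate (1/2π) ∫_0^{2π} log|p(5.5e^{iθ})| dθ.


Zeros: -6, -5; r = 5.5.
Inside |z| < r: -5. Outside (|z| ≥ r): -6.
p(0) = 30, so log|p(0)| = log(30) = 3.4012.
Apply Jensen: I(r) = log|p(0)| + Σ_k log(r/|z_k|), summed over zeros inside |z| < r.
  log(r/|z_k|) for z_k = -5: log(5.5/5) = 0.0953
  Outside zeros (-6) contribute nothing to the Jensen sum.
Sum over inside zeros: 0.0953.
I(r) = log|p(0)| + (inside sum) = 3.4012 + 0.0953 = 3.4965.
Note: since some zeros are outside |z| ≤ r, the simplified n·log(r) form does NOT apply — only the inside zeros contribute.

I(r) ≈ 3.4965.


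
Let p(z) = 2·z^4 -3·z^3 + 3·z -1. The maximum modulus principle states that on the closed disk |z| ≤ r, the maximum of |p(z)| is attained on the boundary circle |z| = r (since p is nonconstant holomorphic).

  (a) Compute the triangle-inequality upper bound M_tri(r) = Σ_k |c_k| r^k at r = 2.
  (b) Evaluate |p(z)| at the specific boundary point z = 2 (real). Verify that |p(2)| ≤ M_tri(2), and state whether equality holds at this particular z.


Coefficients: c_0 = -1, c_1 = 3, c_2 = 0, c_3 = -3, c_4 = 2. Radius r = 2.
Part (a). Triangle bound: M_tri(r) = Σ_k |c_k| r^k
  = |-1|·2^0 + |3|·2^1 + |0|·2^2 + |-3|·2^3 + |2|·2^4
  = 1 + 6 + 0 + 24 + 32 = 63.
This bounds M(r) := max_{|z|=r} |p(z)| from above; equality holds iff all terms c_k z^k can be made to align in phase at a single z on |z|=r.
Part (b). At z = 2 (real, on the circle |z| = r):
  p(2) = (-1)·2^0 + (3)·2^1 + (0)·2^2 + (-3)·2^3 + (2)·2^4 = 13.
  |p(2)| = 13.
Check: |p(2)| = 13 ≤ 63 = M_tri(2). ✓ Equality does not hold at z = 2 (the coefficients have mixed signs, so the terms do not all align in phase there).

M_tri(2) = 63; |p(2)| = 13; equality at z=2: no.


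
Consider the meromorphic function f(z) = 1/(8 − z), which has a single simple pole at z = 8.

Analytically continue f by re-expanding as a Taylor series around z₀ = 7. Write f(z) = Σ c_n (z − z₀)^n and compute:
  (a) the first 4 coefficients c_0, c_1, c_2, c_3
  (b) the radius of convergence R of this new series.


Let w = z − z₀, so z = z₀ + w.
Then 8 − z = 8 − (z₀ + w) = (8 − z₀) − w = 1 − w.
f(z) = 1/(1 − w) = (1/(1)) · 1/(1 − w/(1)) = Σ_{n≥0} w^n / (1)^(n+1).
So c_n = 1/(1)^(n+1):
  c_0 = 1/(1)^1 = 1.
  c_1 = 1/(1)^2 = 1.
  c_2 = 1/(1)^3 = 1.
  c_3 = 1/(1)^4 = 1.
The series is valid for |w/d| < 1, i.e. |z − z₀| < |d|.
Radius of convergence: R = |8 − z₀| = |1| = 1 (distance from z₀ to the singularity z = 8).

c_0 = 1, c_1 = 1, c_2 = 1, c_3 = 1; R = 1.


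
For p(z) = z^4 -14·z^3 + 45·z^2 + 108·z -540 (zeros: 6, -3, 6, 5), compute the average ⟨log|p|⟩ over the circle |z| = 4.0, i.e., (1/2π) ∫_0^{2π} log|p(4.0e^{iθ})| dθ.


Zeros: -3, 5, 6, 6; r = 4.0.
Inside |z| < r: -3. Outside (|z| ≥ r): 5, 6, 6.
p(0) = -540, so log|p(0)| = log(540) = 6.2916.
Apply Jensen: I(r) = log|p(0)| + Σ_k log(r/|z_k|), summed over zeros inside |z| < r.
  log(r/|z_k|) for z_k = -3: log(4.0/3) = 0.2877
  Outside zeros (5, 6, 6) contribute nothing to the Jensen sum.
Sum over inside zeros: 0.2877.
I(r) = log|p(0)| + (inside sum) = 6.2916 + 0.2877 = 6.5793.
Note: since some zeros are outside |z| ≤ r, the simplified n·log(r) form does NOT apply — only the inside zeros contribute.

I(r) ≈ 6.5793.


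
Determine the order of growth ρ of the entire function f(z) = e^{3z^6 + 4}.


|e^{3z^6 + 4}| = e^{Re(3·z^6) + 4} ≤ e^{3|z|^6 + 4} = e^{3r^6 + 4} on |z| = r, so ρ ≤ 6. Choosing z on |z|=r so that 3·z^6 is real positive (always possible by picking arg z appropriately) gives |f(z)| = e^{3r^6 + 4}, matching the bound. The additive constant 4 does not affect log log M(r) ~ 6·log r. Hence ρ = 6.
Therefore ρ = 6.

Order ρ = 6.


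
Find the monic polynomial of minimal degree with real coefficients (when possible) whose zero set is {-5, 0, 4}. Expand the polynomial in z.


The polynomial is p(z) = ∏_{α ∈ S} (z − α), where S = {-5, 0, 4}.
Expanding the product yields: p(z) = z^3 + z^2 -20·z.
The resulting polynomial has degree 3 and real coefficients as required.

p(z) = z^3 + z^2 -20·z.


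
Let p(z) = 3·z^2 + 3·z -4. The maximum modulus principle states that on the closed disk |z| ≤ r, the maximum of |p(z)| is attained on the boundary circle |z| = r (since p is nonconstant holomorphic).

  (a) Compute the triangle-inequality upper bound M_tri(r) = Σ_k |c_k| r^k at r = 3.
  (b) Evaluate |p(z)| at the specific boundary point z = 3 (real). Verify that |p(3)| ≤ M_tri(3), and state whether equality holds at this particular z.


Coefficients: c_0 = -4, c_1 = 3, c_2 = 3. Radius r = 3.
Part (a). Triangle bound: M_tri(r) = Σ_k |c_k| r^k
  = |-4|·3^0 + |3|·3^1 + |3|·3^2
  = 4 + 9 + 27 = 40.
This bounds M(r) := max_{|z|=r} |p(z)| from above; equality holds iff all terms c_k z^k can be made to align in phase at a single z on |z|=r.
Part (b). At z = 3 (real, on the circle |z| = r):
  p(3) = (-4)·3^0 + (3)·3^1 + (3)·3^2 = 32.
  |p(3)| = 32.
Check: |p(3)| = 32 ≤ 40 = M_tri(3). ✓ Equality does not hold at z = 3 (the coefficients have mixed signs, so the terms do not all align in phase there).

M_tri(3) = 40; |p(3)| = 32; equality at z=3: no.


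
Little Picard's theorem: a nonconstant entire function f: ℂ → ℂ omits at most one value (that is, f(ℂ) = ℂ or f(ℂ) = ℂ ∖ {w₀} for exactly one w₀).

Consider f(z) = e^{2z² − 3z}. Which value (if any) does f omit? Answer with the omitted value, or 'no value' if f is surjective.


Little Picard bounds the complement of f(ℂ) to at most one point.
The exponent g(z) = 2z² − 3z is a nonconstant polynomial, hence surjective onto ℂ. So e^{g(z)} takes every value in {e^w : w ∈ ℂ} = ℂ ∖ {0}. Adding 0 shifts the range to ℂ ∖ {0}. f omits exactly 0.

Omitted value: 0.


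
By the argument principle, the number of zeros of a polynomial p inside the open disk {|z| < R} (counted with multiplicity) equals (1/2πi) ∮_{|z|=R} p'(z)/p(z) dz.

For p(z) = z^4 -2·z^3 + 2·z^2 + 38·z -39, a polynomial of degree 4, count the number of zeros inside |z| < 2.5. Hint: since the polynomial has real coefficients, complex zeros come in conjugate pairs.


The zeros of p are: -3, 1, (2 + 3i), (2 - 3i).
Their magnitudes are: 3, 1, 3.606, 3.606.
Zeros with |z| < R = 2.5: 1.
Count = 1.
By the argument principle, (1/2πi) ∮_{|z|=R} p'(z)/p(z) dz equals exactly this count.

Number of zeros inside |z| < 2.5: 1.


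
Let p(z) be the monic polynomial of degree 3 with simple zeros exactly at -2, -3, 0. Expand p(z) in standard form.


The polynomial is p(z) = ∏_{α ∈ S} (z − α), where S = {-2, -3, 0}.
Expanding the product yields: p(z) = z^3 + 5·z^2 + 6·z.
The resulting polynomial has degree 3 and real coefficients as required.

p(z) = z^3 + 5·z^2 + 6·z.


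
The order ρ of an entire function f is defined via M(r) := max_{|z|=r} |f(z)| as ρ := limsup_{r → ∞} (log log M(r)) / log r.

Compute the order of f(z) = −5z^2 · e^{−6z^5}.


M(r) = max_{|z|=r} |-5|·|z|^2·|e^{−6z^5}| = 5·r^2 · e^{6r^5} (the factors attain their maxima compatibly on |z|=r). Then log M(r) = log 5 + 2·log r + 6r^5, dominated by the last term, so log log M(r) ~ 5·log r. The polynomial factor -5z^2 contributes only a log r term and does not affect the order. ρ = 5.
Therefore ρ = 5.

Order ρ = 5.


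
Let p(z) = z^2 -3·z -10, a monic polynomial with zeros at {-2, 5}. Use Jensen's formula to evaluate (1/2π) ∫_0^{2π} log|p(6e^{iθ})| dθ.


Zeros: -2, 5; r = 6.
Inside |z| < r: -2, 5. Outside (|z| ≥ r): ∅.
p(0) = -10, so log|p(0)| = log(10) = 2.3026.
Apply Jensen: I(r) = log|p(0)| + Σ_k log(r/|z_k|), summed over zeros inside |z| < r.
  log(r/|z_k|) for z_k = -2: log(6/2) = 1.0986
  log(r/|z_k|) for z_k = 5: log(6/5) = 0.1823
Sum over inside zeros: 1.2809.
I(r) = log|p(0)| + (inside sum) = 2.3026 + 1.2809 = 3.5835.
Closed form (all zeros inside, monic): I(r) = n·log(r) = 2·log(6) = 3.5835. ✓

I(r) ≈ 3.5835.


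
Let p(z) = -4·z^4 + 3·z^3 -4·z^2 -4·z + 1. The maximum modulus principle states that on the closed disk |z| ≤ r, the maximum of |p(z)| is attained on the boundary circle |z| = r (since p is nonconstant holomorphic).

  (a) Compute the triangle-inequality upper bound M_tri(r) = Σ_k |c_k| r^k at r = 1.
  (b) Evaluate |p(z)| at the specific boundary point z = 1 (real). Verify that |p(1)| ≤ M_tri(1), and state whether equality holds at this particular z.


Coefficients: c_0 = 1, c_1 = -4, c_2 = -4, c_3 = 3, c_4 = -4. Radius r = 1.
Part (a). Triangle bound: M_tri(r) = Σ_k |c_k| r^k
  = |1|·1^0 + |-4|·1^1 + |-4|·1^2 + |3|·1^3 + |-4|·1^4
  = 1 + 4 + 4 + 3 + 4 = 16.
This bounds M(r) := max_{|z|=r} |p(z)| from above; equality holds iff all terms c_k z^k can be made to align in phase at a single z on |z|=r.
Part (b). At z = 1 (real, on the circle |z| = r):
  p(1) = (1)·1^0 + (-4)·1^1 + (-4)·1^2 + (3)·1^3 + (-4)·1^4 = -8.
  |p(1)| = 8.
Check: |p(1)| = 8 ≤ 16 = M_tri(1). ✓ Equality does not hold at z = 1 (the coefficients have mixed signs, so the terms do not all align in phase there).

M_tri(1) = 16; |p(1)| = 8; equality at z=1: no.


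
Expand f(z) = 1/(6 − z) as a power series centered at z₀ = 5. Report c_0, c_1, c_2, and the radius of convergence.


Let w = z − z₀, so z = z₀ + w.
Then 6 − z = 6 − (z₀ + w) = (6 − z₀) − w = 1 − w.
f(z) = 1/(1 − w) = (1/(1)) · 1/(1 − w/(1)) = Σ_{n≥0} w^n / (1)^(n+1).
So c_n = 1/(1)^(n+1):
  c_0 = 1/(1)^1 = 1.
  c_1 = 1/(1)^2 = 1.
  c_2 = 1/(1)^3 = 1.
The series is valid for |w/d| < 1, i.e. |z − z₀| < |d|.
Radius of convergence: R = |6 − z₀| = |1| = 1 (distance from z₀ to the singularity z = 6).

c_0 = 1, c_1 = 1, c_2 = 1; R = 1.


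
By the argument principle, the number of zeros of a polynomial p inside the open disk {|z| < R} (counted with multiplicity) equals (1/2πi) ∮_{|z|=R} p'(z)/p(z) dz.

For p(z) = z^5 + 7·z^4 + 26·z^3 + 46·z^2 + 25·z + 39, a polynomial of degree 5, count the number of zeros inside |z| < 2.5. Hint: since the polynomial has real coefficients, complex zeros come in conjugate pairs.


The zeros of p are: -3, (0 + 1i), (0 - 1i), (-2 + 3i), (-2 - 3i).
Their magnitudes are: 3, 1, 1, 3.606, 3.606.
Zeros with |z| < R = 2.5: (0 + 1i), (0 - 1i).
Count = 2.
By the argument principle, (1/2πi) ∮_{|z|=R} p'(z)/p(z) dz equals exactly this count.

Number of zeros inside |z| < 2.5: 2.


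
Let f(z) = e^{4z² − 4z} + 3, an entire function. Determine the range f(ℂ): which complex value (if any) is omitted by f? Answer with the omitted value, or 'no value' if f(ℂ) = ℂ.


Little Picard bounds the complement of f(ℂ) to at most one point.
The exponent g(z) = 4z² − 4z is a nonconstant polynomial, hence surjective onto ℂ. So e^{g(z)} takes every value in {e^w : w ∈ ℂ} = ℂ ∖ {0}. Adding 3 shifts the range to ℂ ∖ {3}. f omits exactly 3.

Omitted value: 3.


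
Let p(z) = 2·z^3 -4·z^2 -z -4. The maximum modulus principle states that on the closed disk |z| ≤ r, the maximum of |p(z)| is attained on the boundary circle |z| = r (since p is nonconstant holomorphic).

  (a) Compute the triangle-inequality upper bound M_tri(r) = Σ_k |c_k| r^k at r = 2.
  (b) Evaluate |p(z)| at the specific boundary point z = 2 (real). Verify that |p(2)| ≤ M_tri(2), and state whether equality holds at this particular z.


Coefficients: c_0 = -4, c_1 = -1, c_2 = -4, c_3 = 2. Radius r = 2.
Part (a). Triangle bound: M_tri(r) = Σ_k |c_k| r^k
  = |-4|·2^0 + |-1|·2^1 + |-4|·2^2 + |2|·2^3
  = 4 + 2 + 16 + 16 = 38.
This bounds M(r) := max_{|z|=r} |p(z)| from above; equality holds iff all terms c_k z^k can be made to align in phase at a single z on |z|=r.
Part (b). At z = 2 (real, on the circle |z| = r):
  p(2) = (-4)·2^0 + (-1)·2^1 + (-4)·2^2 + (2)·2^3 = -6.
  |p(2)| = 6.
Check: |p(2)| = 6 ≤ 38 = M_tri(2). ✓ Equality does not hold at z = 2 (the coefficients have mixed signs, so the terms do not all align in phase there).

M_tri(2) = 38; |p(2)| = 6; equality at z=2: no.


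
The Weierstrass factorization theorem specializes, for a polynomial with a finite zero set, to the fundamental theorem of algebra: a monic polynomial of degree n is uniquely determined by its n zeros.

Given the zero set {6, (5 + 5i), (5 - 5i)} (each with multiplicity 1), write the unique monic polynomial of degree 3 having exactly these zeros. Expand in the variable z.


The polynomial is p(z) = ∏_{α ∈ S} (z − α), where S = {6, (5 + 5i), (5 - 5i)}.
Expanding the product yields: p(z) = z^3 -16·z^2 + 110·z -300.
Note conjugate pairs combine to real quadratics: (z − (5+5i))(z − (5−5i)) = z² − 10z + 50.
The resulting polynomial has degree 3 and real coefficients as required.

p(z) = z^3 -16·z^2 + 110·z -300.


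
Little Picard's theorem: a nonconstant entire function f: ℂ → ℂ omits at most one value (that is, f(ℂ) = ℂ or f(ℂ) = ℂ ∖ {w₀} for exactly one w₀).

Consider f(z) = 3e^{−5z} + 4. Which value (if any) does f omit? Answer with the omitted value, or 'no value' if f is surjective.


Little Picard bounds the complement of f(ℂ) to at most one point.
e^{−5z} is never zero on ℂ, so 3·e^{−5z} takes every value in ℂ ∖ {0}. Adding 4 shifts the range to ℂ ∖ {4}. Thus f omits exactly the value 4.

Omitted value: 4.


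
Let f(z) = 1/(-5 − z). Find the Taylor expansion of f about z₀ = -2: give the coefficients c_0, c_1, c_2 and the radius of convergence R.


Let w = z − z₀, so z = z₀ + w.
Then -5 − z = -5 − (z₀ + w) = (-5 − z₀) − w = -3 − w.
f(z) = 1/(-3 − w) = (1/(-3)) · 1/(1 − w/(-3)) = Σ_{n≥0} w^n / (-3)^(n+1).
So c_n = 1/(-3)^(n+1):
  c_0 = 1/(-3)^1 = -1/3.
  c_1 = 1/(-3)^2 = 1/9.
  c_2 = 1/(-3)^3 = -1/27.
The series is valid for |w/d| < 1, i.e. |z − z₀| < |d|.
Radius of convergence: R = |-5 − z₀| = |-3| = 3 (distance from z₀ to the singularity z = -5).

c_0 = -1/3, c_1 = 1/9, c_2 = -1/27; R = 3.


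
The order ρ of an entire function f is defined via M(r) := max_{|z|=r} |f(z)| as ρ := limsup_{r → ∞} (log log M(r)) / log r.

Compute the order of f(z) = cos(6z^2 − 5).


Write cos(w) = (e^{iw} ± e^{−iw})/(2 or 2i), so |cos(w)| ≤ e^{|w|}. With w = 6z^2 − 5, |w| ≤ 6r^2 + 5 on |z|=r, giving M(r) ≤ e^{6r^2 + 5} and ρ ≤ 2. For the lower bound, choose z on |z|=r with 6z^2 purely imaginary of modulus 6r^2; then |cos(6z^2 − 5)| grows like e^{6r^2}/2, so ρ ≥ 2. Hence ρ = 2.
Therefore ρ = 2.

Order ρ = 2.


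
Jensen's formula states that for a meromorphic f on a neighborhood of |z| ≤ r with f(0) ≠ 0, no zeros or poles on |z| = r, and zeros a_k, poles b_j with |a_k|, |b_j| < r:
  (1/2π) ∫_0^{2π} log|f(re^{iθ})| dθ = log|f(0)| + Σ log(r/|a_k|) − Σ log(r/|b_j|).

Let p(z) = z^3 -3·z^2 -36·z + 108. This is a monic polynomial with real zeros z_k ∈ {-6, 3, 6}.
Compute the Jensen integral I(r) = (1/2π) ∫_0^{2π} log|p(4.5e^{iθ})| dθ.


Zeros: -6, 3, 6; r = 4.5.
Inside |z| < r: 3. Outside (|z| ≥ r): -6, 6.
p(0) = 108, so log|p(0)| = log(108) = 4.6821.
Apply Jensen: I(r) = log|p(0)| + Σ_k log(r/|z_k|), summed over zeros inside |z| < r.
  log(r/|z_k|) for z_k = 3: log(4.5/3) = 0.4055
  Outside zeros (-6, 6) contribute nothing to the Jensen sum.
Sum over inside zeros: 0.4055.
I(r) = log|p(0)| + (inside sum) = 4.6821 + 0.4055 = 5.0876.
Note: since some zeros are outside |z| ≤ r, the simplified n·log(r) form does NOT apply — only the inside zeros contribute.

I(r) ≈ 5.0876.


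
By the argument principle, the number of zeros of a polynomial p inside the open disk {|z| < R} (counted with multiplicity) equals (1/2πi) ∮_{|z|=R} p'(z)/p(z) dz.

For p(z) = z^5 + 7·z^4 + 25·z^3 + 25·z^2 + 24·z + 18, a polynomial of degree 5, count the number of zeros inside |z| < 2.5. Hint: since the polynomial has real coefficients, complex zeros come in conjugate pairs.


The zeros of p are: (-3 + 3i), (-3 - 3i), -1, (0 + 1i), (0 - 1i).
Their magnitudes are: 4.243, 4.243, 1, 1, 1.
Zeros with |z| < R = 2.5: -1, (0 + 1i), (0 - 1i).
Count = 3.
By the argument principle, (1/2πi) ∮_{|z|=R} p'(z)/p(z) dz equals exactly this count.

Number of zeros inside |z| < 2.5: 3.


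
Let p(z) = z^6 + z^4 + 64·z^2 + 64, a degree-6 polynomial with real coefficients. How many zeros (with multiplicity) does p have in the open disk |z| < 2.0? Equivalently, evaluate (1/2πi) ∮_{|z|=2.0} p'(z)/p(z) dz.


The zeros of p are: (0 + 1i), (0 - 1i), (-2 + 2i), (-2 - 2i), (2 + 2i), (2 - 2i).
Their magnitudes are: 1, 1, 2.828, 2.828, 2.828, 2.828.
Zeros with |z| < R = 2.0: (0 + 1i), (0 - 1i).
Count = 2.
By the argument principle, (1/2πi) ∮_{|z|=R} p'(z)/p(z) dz equals exactly this count.

Number of zeros inside |z| < 2.0: 2.


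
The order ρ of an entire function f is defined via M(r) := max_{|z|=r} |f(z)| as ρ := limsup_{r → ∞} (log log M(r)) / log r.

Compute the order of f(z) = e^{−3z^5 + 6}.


|e^{−3z^5 + 6}| = e^{Re(-3·z^5) + 6} ≤ e^{3|z|^5 + 6} = e^{3r^5 + 6} on |z| = r, so ρ ≤ 5. Choosing z on |z|=r so that -3·z^5 is real positive (always possible by picking arg z appropriately) gives |f(z)| = e^{3r^5 + 6}, matching the bound. The additive constant 6 does not affect log log M(r) ~ 5·log r. Hence ρ = 5.
Therefore ρ = 5.

Order ρ = 5.


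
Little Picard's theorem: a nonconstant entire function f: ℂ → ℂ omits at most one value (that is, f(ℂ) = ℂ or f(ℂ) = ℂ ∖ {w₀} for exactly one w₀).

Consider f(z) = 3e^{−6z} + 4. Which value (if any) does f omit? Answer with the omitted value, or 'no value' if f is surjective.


Little Picard bounds the complement of f(ℂ) to at most one point.
e^{−6z} is never zero on ℂ, so 3·e^{−6z} takes every value in ℂ ∖ {0}. Adding 4 shifts the range to ℂ ∖ {4}. Thus f omits exactly the value 4.

Omitted value: 4.


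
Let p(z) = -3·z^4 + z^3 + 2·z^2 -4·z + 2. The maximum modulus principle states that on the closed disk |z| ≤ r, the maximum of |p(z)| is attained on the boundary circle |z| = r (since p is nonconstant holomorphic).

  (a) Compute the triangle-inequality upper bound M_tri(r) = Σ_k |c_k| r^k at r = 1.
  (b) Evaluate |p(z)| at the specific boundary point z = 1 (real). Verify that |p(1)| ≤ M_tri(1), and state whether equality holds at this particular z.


Coefficients: c_0 = 2, c_1 = -4, c_2 = 2, c_3 = 1, c_4 = -3. Radius r = 1.
Part (a). Triangle bound: M_tri(r) = Σ_k |c_k| r^k
  = |2|·1^0 + |-4|·1^1 + |2|·1^2 + |1|·1^3 + |-3|·1^4
  = 2 + 4 + 2 + 1 + 3 = 12.
This bounds M(r) := max_{|z|=r} |p(z)| from above; equality holds iff all terms c_k z^k can be made to align in phase at a single z on |z|=r.
Part (b). At z = 1 (real, on the circle |z| = r):
  p(1) = (2)·1^0 + (-4)·1^1 + (2)·1^2 + (1)·1^3 + (-3)·1^4 = -2.
  |p(1)| = 2.
Check: |p(1)| = 2 ≤ 12 = M_tri(1). ✓ Equality does not hold at z = 1 (the coefficients have mixed signs, so the terms do not all align in phase there).

M_tri(1) = 12; |p(1)| = 2; equality at z=1: no.


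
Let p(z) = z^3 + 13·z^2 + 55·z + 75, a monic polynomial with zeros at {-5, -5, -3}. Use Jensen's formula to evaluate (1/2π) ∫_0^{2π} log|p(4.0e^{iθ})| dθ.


Zeros: -5, -5, -3; r = 4.0.
Inside |z| < r: -3. Outside (|z| ≥ r): -5, -5.
p(0) = 75, so log|p(0)| = log(75) = 4.3175.
Apply Jensen: I(r) = log|p(0)| + Σ_k log(r/|z_k|), summed over zeros inside |z| < r.
  log(r/|z_k|) for z_k = -3: log(4.0/3) = 0.2877
  Outside zeros (-5, -5) contribute nothing to the Jensen sum.
Sum over inside zeros: 0.2877.
I(r) = log|p(0)| + (inside sum) = 4.3175 + 0.2877 = 4.6052.
Note: since some zeros are outside |z| ≤ r, the simplified n·log(r) form does NOT apply — only the inside zeros contribute.

I(r) ≈ 4.6052.


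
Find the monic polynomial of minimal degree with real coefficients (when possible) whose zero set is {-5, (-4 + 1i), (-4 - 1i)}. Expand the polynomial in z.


The polynomial is p(z) = ∏_{α ∈ S} (z − α), where S = {-5, (-4 + 1i), (-4 - 1i)}.
Expanding the product yields: p(z) = z^3 + 13·z^2 + 57·z + 85.
Note conjugate pairs combine to real quadratics: (z − (-4+1i))(z − (-4−1i)) = z² + 8z + 17.
The resulting polynomial has degree 3 and real coefficients as required.

p(z) = z^3 + 13·z^2 + 57·z + 85.


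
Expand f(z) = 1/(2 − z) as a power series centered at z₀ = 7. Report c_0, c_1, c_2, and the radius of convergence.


Let w = z − z₀, so z = z₀ + w.
Then 2 − z = 2 − (z₀ + w) = (2 − z₀) − w = -5 − w.
f(z) = 1/(-5 − w) = (1/(-5)) · 1/(1 − w/(-5)) = Σ_{n≥0} w^n / (-5)^(n+1).
So c_n = 1/(-5)^(n+1):
  c_0 = 1/(-5)^1 = -1/5.
  c_1 = 1/(-5)^2 = 1/25.
  c_2 = 1/(-5)^3 = -1/125.
The series is valid for |w/d| < 1, i.e. |z − z₀| < |d|.
Radius of convergence: R = |2 − z₀| = |-5| = 5 (distance from z₀ to the singularity z = 2).

c_0 = -1/5, c_1 = 1/25, c_2 = -1/125; R = 5.


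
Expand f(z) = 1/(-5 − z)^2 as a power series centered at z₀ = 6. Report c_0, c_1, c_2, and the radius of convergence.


Let w = z − z₀, so z = z₀ + w.
Then -5 − z = -5 − (z₀ + w) = (-5 − z₀) − w = -11 − w.
f(z) = 1/(-11 − w)^2 = (1/(-11)^2) · (1 − w/(-11))^{−2}.
By the binomial series (1−u)^{−2} = Σ_{n≥0} C(n+1, 1) u^n for |u|<1, with u = w/(-11):
  c_n = C(n+1, 1) / (-11)^(n+2).
  c_0 = 1/(-11)^2 = 1/121.
  c_1 = 2/(-11)^3 = -2/1331.
  c_2 = 3/(-11)^4 = 3/14641.
The series is valid for |w/d| < 1, i.e. |z − z₀| < |d|.
Radius of convergence: R = |-5 − z₀| = |-11| = 11 (distance from z₀ to the singularity z = -5).

c_0 = 1/121, c_1 = -2/1331, c_2 = 3/14641; R = 11.


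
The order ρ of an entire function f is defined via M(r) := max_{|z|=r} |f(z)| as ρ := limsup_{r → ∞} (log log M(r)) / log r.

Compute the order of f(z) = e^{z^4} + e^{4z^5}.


Each summand is entire of order 4 and 5 respectively (as in the single-exponential case). The order of a sum is at most the max of the orders, so ρ ≤ 5. For the lower bound: on |z|=r choose arg z so that 4z^5 is real positive; then |e^{4z^5}| = e^{4r^5} while |e^{1z^4}| ≤ e^{1r^4} = o(e^{4r^5}). So |f| ≥ e^{4r^5}(1 − o(1)) and ρ ≥ 5. Hence ρ = max(4, 5) = 5.
Therefore ρ = 5.

Order ρ = 5.


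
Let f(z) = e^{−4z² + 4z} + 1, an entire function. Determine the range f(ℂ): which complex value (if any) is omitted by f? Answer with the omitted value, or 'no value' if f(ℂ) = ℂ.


Little Picard bounds the complement of f(ℂ) to at most one point.
The exponent g(z) = −4z² + 4z is a nonconstant polynomial, hence surjective onto ℂ. So e^{g(z)} takes every value in {e^w : w ∈ ℂ} = ℂ ∖ {0}. Adding 1 shifts the range to ℂ ∖ {1}. f omits exactly 1.

Omitted value: 1.


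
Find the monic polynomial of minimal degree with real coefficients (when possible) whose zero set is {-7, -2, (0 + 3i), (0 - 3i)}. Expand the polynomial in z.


The polynomial is p(z) = ∏_{α ∈ S} (z − α), where S = {-7, -2, (0 + 3i), (0 - 3i)}.
Expanding the product yields: p(z) = z^4 + 9·z^3 + 23·z^2 + 81·z + 126.
Note conjugate pairs combine to real quadratics: (z − (0+3i))(z − (0−3i)) = z² + 9.
The resulting polynomial has degree 4 and real coefficients as required.

p(z) = z^4 + 9·z^3 + 23·z^2 + 81·z + 126.


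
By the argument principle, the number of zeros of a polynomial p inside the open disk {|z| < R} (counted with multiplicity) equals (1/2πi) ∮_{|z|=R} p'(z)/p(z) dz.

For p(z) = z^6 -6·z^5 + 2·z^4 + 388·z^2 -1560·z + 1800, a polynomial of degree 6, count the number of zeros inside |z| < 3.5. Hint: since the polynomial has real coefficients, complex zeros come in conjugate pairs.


The zeros of p are: (-3 + 3i), (-3 - 3i), (3 + 1i), (3 - 1i), (3 + 1i), (3 - 1i).
Their magnitudes are: 4.243, 4.243, 3.162, 3.162, 3.162, 3.162.
Zeros with |z| < R = 3.5: (3 + 1i), (3 - 1i), (3 + 1i), (3 - 1i).
Count = 4.
By the argument principle, (1/2πi) ∮_{|z|=R} p'(z)/p(z) dz equals exactly this count.

Number of zeros inside |z| < 3.5: 4.


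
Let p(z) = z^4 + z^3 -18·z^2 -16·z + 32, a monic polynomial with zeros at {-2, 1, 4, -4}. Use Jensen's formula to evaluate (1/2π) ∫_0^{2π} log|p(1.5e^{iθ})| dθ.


Zeros: -4, -2, 1, 4; r = 1.5.
Inside |z| < r: 1. Outside (|z| ≥ r): -4, -2, 4.
p(0) = 32, so log|p(0)| = log(32) = 3.4657.
Apply Jensen: I(r) = log|p(0)| + Σ_k log(r/|z_k|), summed over zeros inside |z| < r.
  log(r/|z_k|) for z_k = 1: log(1.5/1) = 0.4055
  Outside zeros (-4, -2, 4) contribute nothing to the Jensen sum.
Sum over inside zeros: 0.4055.
I(r) = log|p(0)| + (inside sum) = 3.4657 + 0.4055 = 3.8712.
Note: since some zeros are outside |z| ≤ r, the simplified n·log(r) form does NOT apply — only the inside zeros contribute.

I(r) ≈ 3.8712.


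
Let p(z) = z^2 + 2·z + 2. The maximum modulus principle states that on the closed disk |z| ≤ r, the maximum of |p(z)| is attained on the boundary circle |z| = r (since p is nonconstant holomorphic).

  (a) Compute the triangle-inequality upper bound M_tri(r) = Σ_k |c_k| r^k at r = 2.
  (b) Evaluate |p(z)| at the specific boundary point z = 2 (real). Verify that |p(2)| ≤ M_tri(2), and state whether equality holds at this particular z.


Coefficients: c_0 = 2, c_1 = 2, c_2 = 1. Radius r = 2.
Part (a). Triangle bound: M_tri(r) = Σ_k |c_k| r^k
  = |2|·2^0 + |2|·2^1 + |1|·2^2
  = 2 + 4 + 4 = 10.
This bounds M(r) := max_{|z|=r} |p(z)| from above; equality holds iff all terms c_k z^k can be made to align in phase at a single z on |z|=r.
Part (b). At z = 2 (real, on the circle |z| = r):
  p(2) = (2)·2^0 + (2)·2^1 + (1)·2^2 = 10.
  |p(2)| = 10.
Since all nonzero coefficients share the same sign, |p(2)| = 10 = M_tri(2); the triangle bound is attained at z = 2, so in fact M(r) = 10.

M_tri(2) = 10; |p(2)| = 10; equality at z=2: yes.


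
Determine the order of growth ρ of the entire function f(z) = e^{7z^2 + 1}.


|e^{7z^2 + 1}| = e^{Re(7·z^2) + 1} ≤ e^{7|z|^2 + 1} = e^{7r^2 + 1} on |z| = r, so ρ ≤ 2. Choosing z on |z|=r so that 7·z^2 is real positive (always possible by picking arg z appropriately) gives |f(z)| = e^{7r^2 + 1}, matching the bound. The additive constant 1 does not affect log log M(r) ~ 2·log r. Hence ρ = 2.
Therefore ρ = 2.

Order ρ = 2.


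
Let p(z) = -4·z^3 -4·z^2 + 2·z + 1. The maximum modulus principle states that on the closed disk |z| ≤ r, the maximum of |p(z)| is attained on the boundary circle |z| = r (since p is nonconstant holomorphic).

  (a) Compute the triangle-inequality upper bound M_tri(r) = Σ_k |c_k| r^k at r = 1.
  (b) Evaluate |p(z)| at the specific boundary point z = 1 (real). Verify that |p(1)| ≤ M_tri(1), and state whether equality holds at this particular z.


Coefficients: c_0 = 1, c_1 = 2, c_2 = -4, c_3 = -4. Radius r = 1.
Part (a). Triangle bound: M_tri(r) = Σ_k |c_k| r^k
  = |1|·1^0 + |2|·1^1 + |-4|·1^2 + |-4|·1^3
  = 1 + 2 + 4 + 4 = 11.
This bounds M(r) := max_{|z|=r} |p(z)| from above; equality holds iff all terms c_k z^k can be made to align in phase at a single z on |z|=r.
Part (b). At z = 1 (real, on the circle |z| = r):
  p(1) = (1)·1^0 + (2)·1^1 + (-4)·1^2 + (-4)·1^3 = -5.
  |p(1)| = 5.
Check: |p(1)| = 5 ≤ 11 = M_tri(1). ✓ Equality does not hold at z = 1 (the coefficients have mixed signs, so the terms do not all align in phase there).

M_tri(1) = 11; |p(1)| = 5; equality at z=1: no.


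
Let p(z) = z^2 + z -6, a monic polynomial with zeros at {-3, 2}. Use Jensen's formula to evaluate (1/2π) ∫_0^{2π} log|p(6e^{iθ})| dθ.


Zeros: -3, 2; r = 6.
Inside |z| < r: -3, 2. Outside (|z| ≥ r): ∅.
p(0) = -6, so log|p(0)| = log(6) = 1.7918.
Apply Jensen: I(r) = log|p(0)| + Σ_k log(r/|z_k|), summed over zeros inside |z| < r.
  log(r/|z_k|) for z_k = -3: log(6/3) = 0.6931
  log(r/|z_k|) for z_k = 2: log(6/2) = 1.0986
Sum over inside zeros: 1.7918.
I(r) = log|p(0)| + (inside sum) = 1.7918 + 1.7918 = 3.5835.
Closed form (all zeros inside, monic): I(r) = n·log(r) = 2·log(6) = 3.5835. ✓

I(r) ≈ 3.5835.


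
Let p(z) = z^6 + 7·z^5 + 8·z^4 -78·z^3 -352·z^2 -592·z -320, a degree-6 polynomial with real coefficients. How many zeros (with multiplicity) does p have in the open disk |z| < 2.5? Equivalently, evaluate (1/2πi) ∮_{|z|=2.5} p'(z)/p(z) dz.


The zeros of p are: (-3 + 1i), (-3 - 1i), -1, (-2 + 2i), (-2 - 2i), 4.
Their magnitudes are: 3.162, 3.162, 1, 2.828, 2.828, 4.
Zeros with |z| < R = 2.5: -1.
Count = 1.
By the argument principle, (1/2πi) ∮_{|z|=R} p'(z)/p(z) dz equals exactly this count.

Number of zeros inside |z| < 2.5: 1.


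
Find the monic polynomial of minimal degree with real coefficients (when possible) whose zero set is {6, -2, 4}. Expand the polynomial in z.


The polynomial is p(z) = ∏_{α ∈ S} (z − α), where S = {6, -2, 4}.
Expanding the product yields: p(z) = z^3 -8·z^2 + 4·z + 48.
The resulting polynomial has degree 3 and real coefficients as required.

p(z) = z^3 -8·z^2 + 4·z + 48.


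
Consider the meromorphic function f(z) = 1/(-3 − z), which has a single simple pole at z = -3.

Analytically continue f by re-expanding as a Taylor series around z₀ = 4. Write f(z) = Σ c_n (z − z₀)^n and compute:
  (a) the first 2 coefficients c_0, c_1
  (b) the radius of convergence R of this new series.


Let w = z − z₀, so z = z₀ + w.
Then -3 − z = -3 − (z₀ + w) = (-3 − z₀) − w = -7 − w.
f(z) = 1/(-7 − w) = (1/(-7)) · 1/(1 − w/(-7)) = Σ_{n≥0} w^n / (-7)^(n+1).
So c_n = 1/(-7)^(n+1):
  c_0 = 1/(-7)^1 = -1/7.
  c_1 = 1/(-7)^2 = 1/49.
The series is valid for |w/d| < 1, i.e. |z − z₀| < |d|.
Radius of convergence: R = |-3 − z₀| = |-7| = 7 (distance from z₀ to the singularity z = -3).

c_0 = -1/7, c_1 = 1/49; R = 7.


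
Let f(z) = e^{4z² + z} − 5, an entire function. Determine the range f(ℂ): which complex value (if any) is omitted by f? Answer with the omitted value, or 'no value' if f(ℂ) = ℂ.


Little Picard bounds the complement of f(ℂ) to at most one point.
The exponent g(z) = 4z² + z is a nonconstant polynomial, hence surjective onto ℂ. So e^{g(z)} takes every value in {e^w : w ∈ ℂ} = ℂ ∖ {0}. Adding -5 shifts the range to ℂ ∖ {-5}. f omits exactly -5.

Omitted value: -5.


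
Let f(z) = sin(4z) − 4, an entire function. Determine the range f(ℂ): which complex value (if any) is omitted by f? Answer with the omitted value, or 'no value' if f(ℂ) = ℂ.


Little Picard bounds the complement of f(ℂ) to at most one point.
sin is entire and surjective onto ℂ: for every w ∈ ℂ, sin(ζ) = w has a solution ζ ∈ ℂ (e.g., via the complex inverse arcsin). With ζ = 4z this gives z = ζ/(4). Then 1·sin(4z) takes every value in 1·ℂ = ℂ, and adding -4 is a bijection of ℂ. So f is surjective and omits no value. (Note: only on the real line is sin bounded by [−1, 1].)

Omitted value: no value.


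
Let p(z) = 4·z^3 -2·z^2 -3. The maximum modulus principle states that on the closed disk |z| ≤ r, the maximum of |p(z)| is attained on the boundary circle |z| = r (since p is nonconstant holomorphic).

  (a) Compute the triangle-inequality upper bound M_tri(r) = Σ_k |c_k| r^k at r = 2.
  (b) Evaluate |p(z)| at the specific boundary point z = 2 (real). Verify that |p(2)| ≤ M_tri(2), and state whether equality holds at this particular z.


Coefficients: c_0 = -3, c_1 = 0, c_2 = -2, c_3 = 4. Radius r = 2.
Part (a). Triangle bound: M_tri(r) = Σ_k |c_k| r^k
  = |-3|·2^0 + |0|·2^1 + |-2|·2^2 + |4|·2^3
  = 3 + 0 + 8 + 32 = 43.
This bounds M(r) := max_{|z|=r} |p(z)| from above; equality holds iff all terms c_k z^k can be made to align in phase at a single z on |z|=r.
Part (b). At z = 2 (real, on the circle |z| = r):
  p(2) = (-3)·2^0 + (0)·2^1 + (-2)·2^2 + (4)·2^3 = 21.
  |p(2)| = 21.
Check: |p(2)| = 21 ≤ 43 = M_tri(2). ✓ Equality does not hold at z = 2 (the coefficients have mixed signs, so the terms do not all align in phase there).

M_tri(2) = 43; |p(2)| = 21; equality at z=2: no.


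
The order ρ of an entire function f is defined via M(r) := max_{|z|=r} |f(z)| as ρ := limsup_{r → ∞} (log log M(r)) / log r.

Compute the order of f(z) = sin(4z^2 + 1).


Write sin(w) = (e^{iw} ± e^{−iw})/(2 or 2i), so |sin(w)| ≤ e^{|w|}. With w = 4z^2 + 1, |w| ≤ 4r^2 + 1 on |z|=r, giving M(r) ≤ e^{4r^2 + 1} and ρ ≤ 2. For the lower bound, choose z on |z|=r with 4z^2 purely imaginary of modulus 4r^2; then |sin(4z^2 + 1)| grows like e^{4r^2}/2, so ρ ≥ 2. Hence ρ = 2.
Therefore ρ = 2.

Order ρ = 2.


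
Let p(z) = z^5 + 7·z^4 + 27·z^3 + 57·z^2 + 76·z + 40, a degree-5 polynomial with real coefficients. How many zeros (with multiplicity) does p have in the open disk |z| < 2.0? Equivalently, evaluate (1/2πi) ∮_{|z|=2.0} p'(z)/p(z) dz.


The zeros of p are: (-1 + 2i), (-1 - 2i), (-2 + 2i), (-2 - 2i), -1.
Their magnitudes are: 2.236, 2.236, 2.828, 2.828, 1.
Zeros with |z| < R = 2.0: -1.
Count = 1.
By the argument principle, (1/2πi) ∮_{|z|=R} p'(z)/p(z) dz equals exactly this count.

Number of zeros inside |z| < 2.0: 1.


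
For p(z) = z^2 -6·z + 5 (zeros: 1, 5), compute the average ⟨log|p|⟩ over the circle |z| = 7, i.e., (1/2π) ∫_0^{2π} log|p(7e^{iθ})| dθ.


Zeros: 1, 5; r = 7.
Inside |z| < r: 1, 5. Outside (|z| ≥ r): ∅.
p(0) = 5, so log|p(0)| = log(5) = 1.6094.
Apply Jensen: I(r) = log|p(0)| + Σ_k log(r/|z_k|), summed over zeros inside |z| < r.
  log(r/|z_k|) for z_k = 1: log(7/1) = 1.9459
  log(r/|z_k|) for z_k = 5: log(7/5) = 0.3365
Sum over inside zeros: 2.2824.
I(r) = log|p(0)| + (inside sum) = 1.6094 + 2.2824 = 3.8918.
Closed form (all zeros inside, monic): I(r) = n·log(r) = 2·log(7) = 3.8918. ✓

I(r) ≈ 3.8918.


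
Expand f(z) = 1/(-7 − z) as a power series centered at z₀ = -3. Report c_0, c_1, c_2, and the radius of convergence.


Let w = z − z₀, so z = z₀ + w.
Then -7 − z = -7 − (z₀ + w) = (-7 − z₀) − w = -4 − w.
f(z) = 1/(-4 − w) = (1/(-4)) · 1/(1 − w/(-4)) = Σ_{n≥0} w^n / (-4)^(n+1).
So c_n = 1/(-4)^(n+1):
  c_0 = 1/(-4)^1 = -1/4.
  c_1 = 1/(-4)^2 = 1/16.
  c_2 = 1/(-4)^3 = -1/64.
The series is valid for |w/d| < 1, i.e. |z − z₀| < |d|.
Radius of convergence: R = |-7 − z₀| = |-4| = 4 (distance from z₀ to the singularity z = -7).

c_0 = -1/4, c_1 = 1/16, c_2 = -1/64; R = 4.


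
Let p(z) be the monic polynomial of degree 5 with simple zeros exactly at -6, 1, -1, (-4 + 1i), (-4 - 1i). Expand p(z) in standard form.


The polynomial is p(z) = ∏_{α ∈ S} (z − α), where S = {-6, 1, -1, (-4 + 1i), (-4 - 1i)}.
Expanding the product yields: p(z) = z^5 + 14·z^4 + 64·z^3 + 88·z^2 -65·z -102.
Note conjugate pairs combine to real quadratics: (z − (-4+1i))(z − (-4−1i)) = z² + 8z + 17.
The resulting polynomial has degree 5 and real coefficients as required.

p(z) = z^5 + 14·z^4 + 64·z^3 + 88·z^2 -65·z -102.


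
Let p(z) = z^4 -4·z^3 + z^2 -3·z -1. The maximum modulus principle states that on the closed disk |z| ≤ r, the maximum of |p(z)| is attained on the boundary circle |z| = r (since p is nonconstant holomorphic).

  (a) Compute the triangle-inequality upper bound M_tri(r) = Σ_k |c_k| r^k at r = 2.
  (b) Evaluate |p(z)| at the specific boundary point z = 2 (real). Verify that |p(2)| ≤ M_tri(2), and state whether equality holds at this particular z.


Coefficients: c_0 = -1, c_1 = -3, c_2 = 1, c_3 = -4, c_4 = 1. Radius r = 2.
Part (a). Triangle bound: M_tri(r) = Σ_k |c_k| r^k
  = |-1|·2^0 + |-3|·2^1 + |1|·2^2 + |-4|·2^3 + |1|·2^4
  = 1 + 6 + 4 + 32 + 16 = 59.
This bounds M(r) := max_{|z|=r} |p(z)| from above; equality holds iff all terms c_k z^k can be made to align in phase at a single z on |z|=r.
Part (b). At z = 2 (real, on the circle |z| = r):
  p(2) = (-1)·2^0 + (-3)·2^1 + (1)·2^2 + (-4)·2^3 + (1)·2^4 = -19.
  |p(2)| = 19.
Check: |p(2)| = 19 ≤ 59 = M_tri(2). ✓ Equality does not hold at z = 2 (the coefficients have mixed signs, so the terms do not all align in phase there).

M_tri(2) = 59; |p(2)| = 19; equality at z=2: no.
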